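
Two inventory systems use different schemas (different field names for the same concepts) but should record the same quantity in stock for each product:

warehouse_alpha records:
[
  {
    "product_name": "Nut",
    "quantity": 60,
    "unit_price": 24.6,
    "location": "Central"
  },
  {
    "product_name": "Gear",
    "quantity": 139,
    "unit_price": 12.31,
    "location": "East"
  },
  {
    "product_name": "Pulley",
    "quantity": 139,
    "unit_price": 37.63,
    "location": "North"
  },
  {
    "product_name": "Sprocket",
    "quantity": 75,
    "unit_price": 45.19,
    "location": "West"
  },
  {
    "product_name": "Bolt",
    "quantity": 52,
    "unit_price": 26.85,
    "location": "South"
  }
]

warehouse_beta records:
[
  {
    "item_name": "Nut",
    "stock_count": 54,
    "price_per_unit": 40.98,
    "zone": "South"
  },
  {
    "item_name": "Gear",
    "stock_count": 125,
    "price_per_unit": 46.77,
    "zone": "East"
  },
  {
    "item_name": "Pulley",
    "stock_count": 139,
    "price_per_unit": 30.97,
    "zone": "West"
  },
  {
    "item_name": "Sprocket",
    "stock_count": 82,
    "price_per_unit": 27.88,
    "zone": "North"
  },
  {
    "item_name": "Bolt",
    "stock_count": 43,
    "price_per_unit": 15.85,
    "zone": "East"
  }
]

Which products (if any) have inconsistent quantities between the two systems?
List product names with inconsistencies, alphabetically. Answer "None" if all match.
Bolt, Gear, Nut, Sprocket

Schema mappings:
- "product_name" (warehouse_alpha) = "item_name" (warehouse_beta) = product name
- "quantity" (warehouse_alpha) = "stock_count" (warehouse_beta) = quantity

Comparison:
  Nut: 60 vs 54 - MISMATCH
  Gear: 139 vs 125 - MISMATCH
  Pulley: 139 vs 139 - MATCH
  Sprocket: 75 vs 82 - MISMATCH
  Bolt: 52 vs 43 - MISMATCH

Products with inconsistencies: Bolt, Gear, Nut, Sprocket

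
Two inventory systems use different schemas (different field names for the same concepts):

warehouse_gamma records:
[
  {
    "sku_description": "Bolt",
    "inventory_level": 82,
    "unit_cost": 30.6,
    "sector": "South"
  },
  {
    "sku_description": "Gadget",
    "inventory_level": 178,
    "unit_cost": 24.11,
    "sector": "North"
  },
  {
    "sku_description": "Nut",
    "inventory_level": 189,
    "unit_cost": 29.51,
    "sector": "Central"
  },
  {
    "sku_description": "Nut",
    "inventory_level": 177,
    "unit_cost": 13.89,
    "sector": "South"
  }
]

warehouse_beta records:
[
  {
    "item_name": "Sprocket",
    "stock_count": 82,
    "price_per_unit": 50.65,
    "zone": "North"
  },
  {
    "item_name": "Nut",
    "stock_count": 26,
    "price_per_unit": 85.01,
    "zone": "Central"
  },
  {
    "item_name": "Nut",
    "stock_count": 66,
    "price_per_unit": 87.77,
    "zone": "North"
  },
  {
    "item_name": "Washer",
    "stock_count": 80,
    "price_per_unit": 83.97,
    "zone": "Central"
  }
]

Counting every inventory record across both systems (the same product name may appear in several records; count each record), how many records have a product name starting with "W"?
1

Schema mapping: "sku_description" (warehouse_gamma) = "item_name" (warehouse_beta) = product name

Records with product name starting with "W" in warehouse_gamma: 0
Records with product name starting with "W" in warehouse_beta: 1

Total: 0 + 1 = 1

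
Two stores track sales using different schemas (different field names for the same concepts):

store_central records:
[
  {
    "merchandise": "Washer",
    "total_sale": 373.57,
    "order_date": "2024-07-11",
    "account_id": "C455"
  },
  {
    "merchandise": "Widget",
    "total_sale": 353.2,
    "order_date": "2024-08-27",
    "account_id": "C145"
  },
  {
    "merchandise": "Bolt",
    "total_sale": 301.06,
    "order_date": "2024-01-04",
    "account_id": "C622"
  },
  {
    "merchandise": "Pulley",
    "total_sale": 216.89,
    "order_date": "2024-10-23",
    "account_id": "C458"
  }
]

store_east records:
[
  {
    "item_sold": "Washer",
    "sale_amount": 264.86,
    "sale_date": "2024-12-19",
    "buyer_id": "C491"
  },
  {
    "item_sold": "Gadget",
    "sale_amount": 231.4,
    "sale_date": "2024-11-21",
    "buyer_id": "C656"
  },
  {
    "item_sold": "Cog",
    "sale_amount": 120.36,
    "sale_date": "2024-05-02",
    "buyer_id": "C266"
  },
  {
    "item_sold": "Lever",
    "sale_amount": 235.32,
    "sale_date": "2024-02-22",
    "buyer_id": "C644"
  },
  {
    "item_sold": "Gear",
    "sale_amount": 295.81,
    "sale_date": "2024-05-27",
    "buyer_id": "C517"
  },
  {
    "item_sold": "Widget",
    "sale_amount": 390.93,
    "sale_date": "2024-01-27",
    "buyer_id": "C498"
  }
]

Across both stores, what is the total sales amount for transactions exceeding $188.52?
2663.04

Schema mapping: "total_sale" (store_central) = "sale_amount" (store_east) = sale amount

Sum of sales > $188.52 in store_central: 1244.72
Sum of sales > $188.52 in store_east: 1418.32

Total: 1244.72 + 1418.32 = 2663.04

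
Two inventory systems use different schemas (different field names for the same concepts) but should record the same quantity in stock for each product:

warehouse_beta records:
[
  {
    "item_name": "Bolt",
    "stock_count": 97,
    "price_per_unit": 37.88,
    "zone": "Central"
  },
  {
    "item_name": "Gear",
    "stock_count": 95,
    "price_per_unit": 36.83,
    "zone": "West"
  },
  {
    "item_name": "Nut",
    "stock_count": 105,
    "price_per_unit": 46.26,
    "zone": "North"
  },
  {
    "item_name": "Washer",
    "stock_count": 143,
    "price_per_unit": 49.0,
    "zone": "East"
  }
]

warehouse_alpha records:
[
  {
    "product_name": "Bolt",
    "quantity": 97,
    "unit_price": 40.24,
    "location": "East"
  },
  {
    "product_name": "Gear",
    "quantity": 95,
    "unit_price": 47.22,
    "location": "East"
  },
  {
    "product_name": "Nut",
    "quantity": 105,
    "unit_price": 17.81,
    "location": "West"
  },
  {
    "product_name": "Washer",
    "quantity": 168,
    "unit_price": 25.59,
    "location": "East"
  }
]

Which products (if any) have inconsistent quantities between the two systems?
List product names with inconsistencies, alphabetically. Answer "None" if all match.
Washer

Schema mappings:
- "item_name" (warehouse_beta) = "product_name" (warehouse_alpha) = product name
- "stock_count" (warehouse_beta) = "quantity" (warehouse_alpha) = quantity

Comparison:
  Bolt: 97 vs 97 - MATCH
  Gear: 95 vs 95 - MATCH
  Nut: 105 vs 105 - MATCH
  Washer: 143 vs 168 - MISMATCH

Products with inconsistencies: Washer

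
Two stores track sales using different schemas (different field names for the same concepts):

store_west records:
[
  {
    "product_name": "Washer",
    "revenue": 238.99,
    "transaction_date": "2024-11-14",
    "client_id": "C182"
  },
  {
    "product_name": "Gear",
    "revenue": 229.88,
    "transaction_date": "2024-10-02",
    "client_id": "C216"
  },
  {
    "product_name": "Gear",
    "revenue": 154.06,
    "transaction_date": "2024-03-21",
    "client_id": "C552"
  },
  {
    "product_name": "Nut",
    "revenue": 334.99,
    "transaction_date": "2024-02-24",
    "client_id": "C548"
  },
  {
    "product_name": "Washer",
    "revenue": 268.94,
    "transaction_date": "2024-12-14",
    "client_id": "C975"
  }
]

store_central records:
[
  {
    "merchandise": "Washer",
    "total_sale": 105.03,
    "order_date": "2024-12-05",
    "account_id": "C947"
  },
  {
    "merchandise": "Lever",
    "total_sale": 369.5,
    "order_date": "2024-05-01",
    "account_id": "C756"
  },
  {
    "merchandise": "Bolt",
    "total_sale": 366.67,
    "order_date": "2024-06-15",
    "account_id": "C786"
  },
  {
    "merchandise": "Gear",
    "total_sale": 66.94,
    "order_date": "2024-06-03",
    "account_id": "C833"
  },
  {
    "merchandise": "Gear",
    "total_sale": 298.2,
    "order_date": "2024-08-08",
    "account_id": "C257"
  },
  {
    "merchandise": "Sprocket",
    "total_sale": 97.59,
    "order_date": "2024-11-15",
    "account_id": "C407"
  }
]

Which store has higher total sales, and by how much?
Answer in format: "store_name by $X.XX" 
store_central by $77.07

Schema mapping: "revenue" (store_west) = "total_sale" (store_central) = sale amount

Total for store_west: 1226.86
Total for store_central: 1303.93

Difference: |1226.86 - 1303.93| = 77.07
store_central has higher sales by $77.07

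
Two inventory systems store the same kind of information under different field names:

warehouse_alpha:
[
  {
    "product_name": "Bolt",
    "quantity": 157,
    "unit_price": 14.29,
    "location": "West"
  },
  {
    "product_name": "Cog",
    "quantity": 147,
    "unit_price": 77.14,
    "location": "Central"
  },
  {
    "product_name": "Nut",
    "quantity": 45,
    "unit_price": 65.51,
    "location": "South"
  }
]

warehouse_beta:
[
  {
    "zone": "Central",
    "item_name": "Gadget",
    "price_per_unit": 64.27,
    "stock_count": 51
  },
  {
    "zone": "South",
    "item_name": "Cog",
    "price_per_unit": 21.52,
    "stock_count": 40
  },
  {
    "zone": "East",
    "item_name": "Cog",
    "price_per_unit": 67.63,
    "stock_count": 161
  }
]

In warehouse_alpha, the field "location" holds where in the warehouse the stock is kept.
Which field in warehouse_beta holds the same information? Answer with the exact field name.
zone

In warehouse_alpha, "location" holds where in the warehouse the stock is kept.
The fields in warehouse_beta are: "zone", "item_name", "price_per_unit", "stock_count".
"zone" is the match: the name refers to the same concept and its values are area labels (e.g. 'Central', 'East').
The other fields ("item_name", "price_per_unit", "stock_count") hold different kinds of data.

So "location" in warehouse_alpha corresponds to "zone" in warehouse_beta.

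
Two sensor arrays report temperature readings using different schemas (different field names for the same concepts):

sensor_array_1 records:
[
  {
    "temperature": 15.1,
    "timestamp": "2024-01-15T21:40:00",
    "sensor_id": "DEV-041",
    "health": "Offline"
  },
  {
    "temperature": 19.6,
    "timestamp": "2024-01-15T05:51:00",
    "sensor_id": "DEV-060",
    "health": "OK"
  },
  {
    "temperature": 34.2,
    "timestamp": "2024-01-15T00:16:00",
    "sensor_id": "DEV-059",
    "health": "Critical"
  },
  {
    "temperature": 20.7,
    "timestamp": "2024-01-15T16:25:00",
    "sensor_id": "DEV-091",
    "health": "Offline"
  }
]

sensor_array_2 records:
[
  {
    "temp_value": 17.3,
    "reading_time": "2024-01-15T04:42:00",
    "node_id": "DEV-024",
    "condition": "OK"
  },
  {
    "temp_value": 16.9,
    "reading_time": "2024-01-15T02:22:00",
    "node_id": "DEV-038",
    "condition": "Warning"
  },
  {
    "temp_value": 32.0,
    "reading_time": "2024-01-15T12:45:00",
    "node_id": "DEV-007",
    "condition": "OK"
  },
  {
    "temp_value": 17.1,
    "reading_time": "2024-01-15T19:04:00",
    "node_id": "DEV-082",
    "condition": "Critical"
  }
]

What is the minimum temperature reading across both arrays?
15.1

Schema mapping: "temperature" (sensor_array_1) = "temp_value" (sensor_array_2) = temperature reading

Minimum in sensor_array_1: 15.1
Minimum in sensor_array_2: 16.9

Overall minimum: min(15.1, 16.9) = 15.1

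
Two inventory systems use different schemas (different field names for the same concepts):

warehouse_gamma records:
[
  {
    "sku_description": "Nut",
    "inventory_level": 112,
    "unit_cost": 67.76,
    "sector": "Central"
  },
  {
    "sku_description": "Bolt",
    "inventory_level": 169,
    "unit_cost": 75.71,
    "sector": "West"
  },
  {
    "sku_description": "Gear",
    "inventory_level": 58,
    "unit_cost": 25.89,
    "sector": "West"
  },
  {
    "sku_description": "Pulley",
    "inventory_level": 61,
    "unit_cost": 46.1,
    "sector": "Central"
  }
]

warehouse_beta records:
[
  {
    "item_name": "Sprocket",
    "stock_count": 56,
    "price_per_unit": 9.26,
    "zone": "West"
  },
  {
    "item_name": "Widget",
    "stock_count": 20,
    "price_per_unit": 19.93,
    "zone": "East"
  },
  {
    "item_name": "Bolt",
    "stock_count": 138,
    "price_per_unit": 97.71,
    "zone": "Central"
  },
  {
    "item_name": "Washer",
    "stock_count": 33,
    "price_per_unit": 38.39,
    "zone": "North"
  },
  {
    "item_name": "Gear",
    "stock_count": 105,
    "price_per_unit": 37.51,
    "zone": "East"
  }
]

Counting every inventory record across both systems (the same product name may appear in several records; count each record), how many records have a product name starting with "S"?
1

Schema mapping: "sku_description" (warehouse_gamma) = "item_name" (warehouse_beta) = product name

Records with product name starting with "S" in warehouse_gamma: 0
Records with product name starting with "S" in warehouse_beta: 1

Total: 0 + 1 = 1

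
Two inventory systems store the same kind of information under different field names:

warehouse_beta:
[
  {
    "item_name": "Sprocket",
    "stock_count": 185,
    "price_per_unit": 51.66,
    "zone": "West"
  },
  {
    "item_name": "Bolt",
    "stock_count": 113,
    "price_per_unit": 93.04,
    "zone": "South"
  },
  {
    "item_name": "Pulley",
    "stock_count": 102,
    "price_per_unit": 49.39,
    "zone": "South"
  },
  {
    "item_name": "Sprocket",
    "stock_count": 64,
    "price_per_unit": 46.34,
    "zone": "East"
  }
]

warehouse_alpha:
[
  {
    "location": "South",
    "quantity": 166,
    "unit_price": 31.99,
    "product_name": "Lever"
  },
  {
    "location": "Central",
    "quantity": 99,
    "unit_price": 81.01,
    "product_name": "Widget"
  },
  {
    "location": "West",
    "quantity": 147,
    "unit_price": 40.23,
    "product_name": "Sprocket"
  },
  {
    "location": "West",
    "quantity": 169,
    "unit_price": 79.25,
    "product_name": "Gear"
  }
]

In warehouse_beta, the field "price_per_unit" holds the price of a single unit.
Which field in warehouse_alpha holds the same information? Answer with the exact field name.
unit_price

In warehouse_beta, "price_per_unit" holds the price of a single unit.
The fields in warehouse_alpha are: "location", "quantity", "unit_price", "product_name".
"unit_price" is the match: the name refers to the same concept and its values are decimal currency amounts (e.g. 31.99, 81.01).
The other fields ("location", "quantity", "product_name") hold different kinds of data.

So "price_per_unit" in warehouse_beta corresponds to "unit_price" in warehouse_alpha.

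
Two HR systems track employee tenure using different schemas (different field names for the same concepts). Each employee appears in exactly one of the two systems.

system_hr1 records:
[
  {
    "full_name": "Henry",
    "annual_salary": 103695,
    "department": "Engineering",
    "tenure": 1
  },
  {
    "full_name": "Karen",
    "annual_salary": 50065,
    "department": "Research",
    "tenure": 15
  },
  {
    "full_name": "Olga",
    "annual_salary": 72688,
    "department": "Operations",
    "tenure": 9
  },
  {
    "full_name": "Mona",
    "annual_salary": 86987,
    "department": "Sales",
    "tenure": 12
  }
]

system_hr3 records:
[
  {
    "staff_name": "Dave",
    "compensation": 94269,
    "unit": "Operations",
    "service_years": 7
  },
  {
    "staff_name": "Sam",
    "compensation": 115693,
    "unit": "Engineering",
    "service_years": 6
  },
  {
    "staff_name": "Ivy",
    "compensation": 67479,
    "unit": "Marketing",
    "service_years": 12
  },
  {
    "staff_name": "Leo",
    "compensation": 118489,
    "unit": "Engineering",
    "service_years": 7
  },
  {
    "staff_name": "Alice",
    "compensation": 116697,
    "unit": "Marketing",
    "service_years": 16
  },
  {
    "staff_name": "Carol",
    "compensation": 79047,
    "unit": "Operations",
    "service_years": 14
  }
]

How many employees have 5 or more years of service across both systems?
9

Reconcile schemas: "tenure" (system_hr1) = "service_years" (system_hr3) = years of service

From system_hr1: 3 employees with >= 5 years
From system_hr3: 6 employees with >= 5 years

Total: 3 + 6 = 9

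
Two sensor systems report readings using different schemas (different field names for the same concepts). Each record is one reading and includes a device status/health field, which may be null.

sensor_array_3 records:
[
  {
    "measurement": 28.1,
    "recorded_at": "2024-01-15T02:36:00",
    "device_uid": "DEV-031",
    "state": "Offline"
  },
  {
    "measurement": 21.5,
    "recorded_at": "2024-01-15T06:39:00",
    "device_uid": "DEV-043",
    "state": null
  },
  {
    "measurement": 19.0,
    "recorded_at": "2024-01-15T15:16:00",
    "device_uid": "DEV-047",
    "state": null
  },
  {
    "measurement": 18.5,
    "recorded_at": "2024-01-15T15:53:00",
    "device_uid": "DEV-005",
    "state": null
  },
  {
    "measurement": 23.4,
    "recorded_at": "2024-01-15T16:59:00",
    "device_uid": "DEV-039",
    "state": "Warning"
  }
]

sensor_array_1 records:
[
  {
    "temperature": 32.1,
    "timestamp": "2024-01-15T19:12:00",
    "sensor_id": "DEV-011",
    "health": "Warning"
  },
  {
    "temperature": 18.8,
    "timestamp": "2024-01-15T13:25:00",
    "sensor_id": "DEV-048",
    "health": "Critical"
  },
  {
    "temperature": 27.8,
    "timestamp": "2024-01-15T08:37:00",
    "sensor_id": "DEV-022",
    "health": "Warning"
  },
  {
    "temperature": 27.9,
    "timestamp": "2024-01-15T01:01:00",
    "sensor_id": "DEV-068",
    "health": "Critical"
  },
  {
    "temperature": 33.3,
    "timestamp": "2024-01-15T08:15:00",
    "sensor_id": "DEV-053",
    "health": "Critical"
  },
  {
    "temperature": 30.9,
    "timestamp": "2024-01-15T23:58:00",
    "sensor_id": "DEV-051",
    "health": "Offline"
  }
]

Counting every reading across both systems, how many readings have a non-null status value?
8

Schema mapping: "state" (sensor_array_3) = "health" (sensor_array_1) = status

Non-null in sensor_array_3: 2
Non-null in sensor_array_1: 6

Total non-null: 2 + 6 = 8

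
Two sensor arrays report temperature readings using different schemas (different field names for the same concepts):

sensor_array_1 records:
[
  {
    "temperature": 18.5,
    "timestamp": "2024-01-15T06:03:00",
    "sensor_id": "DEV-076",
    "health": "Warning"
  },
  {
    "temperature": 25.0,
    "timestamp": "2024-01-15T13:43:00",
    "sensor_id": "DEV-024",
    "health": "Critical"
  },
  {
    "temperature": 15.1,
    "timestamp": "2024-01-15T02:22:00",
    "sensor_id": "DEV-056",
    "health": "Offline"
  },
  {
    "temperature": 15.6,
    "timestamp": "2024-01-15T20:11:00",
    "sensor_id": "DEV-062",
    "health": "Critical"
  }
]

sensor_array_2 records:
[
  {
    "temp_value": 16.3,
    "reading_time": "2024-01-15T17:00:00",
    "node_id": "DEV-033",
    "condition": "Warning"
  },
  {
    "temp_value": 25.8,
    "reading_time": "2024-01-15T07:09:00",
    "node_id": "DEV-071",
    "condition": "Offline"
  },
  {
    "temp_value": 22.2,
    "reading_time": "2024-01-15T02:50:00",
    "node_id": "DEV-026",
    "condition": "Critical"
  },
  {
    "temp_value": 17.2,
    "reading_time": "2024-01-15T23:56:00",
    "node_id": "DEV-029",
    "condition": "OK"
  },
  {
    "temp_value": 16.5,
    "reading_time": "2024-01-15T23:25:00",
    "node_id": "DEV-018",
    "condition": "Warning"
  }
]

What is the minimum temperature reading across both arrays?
15.1

Schema mapping: "temperature" (sensor_array_1) = "temp_value" (sensor_array_2) = temperature reading

Minimum in sensor_array_1: 15.1
Minimum in sensor_array_2: 16.3

Overall minimum: min(15.1, 16.3) = 15.1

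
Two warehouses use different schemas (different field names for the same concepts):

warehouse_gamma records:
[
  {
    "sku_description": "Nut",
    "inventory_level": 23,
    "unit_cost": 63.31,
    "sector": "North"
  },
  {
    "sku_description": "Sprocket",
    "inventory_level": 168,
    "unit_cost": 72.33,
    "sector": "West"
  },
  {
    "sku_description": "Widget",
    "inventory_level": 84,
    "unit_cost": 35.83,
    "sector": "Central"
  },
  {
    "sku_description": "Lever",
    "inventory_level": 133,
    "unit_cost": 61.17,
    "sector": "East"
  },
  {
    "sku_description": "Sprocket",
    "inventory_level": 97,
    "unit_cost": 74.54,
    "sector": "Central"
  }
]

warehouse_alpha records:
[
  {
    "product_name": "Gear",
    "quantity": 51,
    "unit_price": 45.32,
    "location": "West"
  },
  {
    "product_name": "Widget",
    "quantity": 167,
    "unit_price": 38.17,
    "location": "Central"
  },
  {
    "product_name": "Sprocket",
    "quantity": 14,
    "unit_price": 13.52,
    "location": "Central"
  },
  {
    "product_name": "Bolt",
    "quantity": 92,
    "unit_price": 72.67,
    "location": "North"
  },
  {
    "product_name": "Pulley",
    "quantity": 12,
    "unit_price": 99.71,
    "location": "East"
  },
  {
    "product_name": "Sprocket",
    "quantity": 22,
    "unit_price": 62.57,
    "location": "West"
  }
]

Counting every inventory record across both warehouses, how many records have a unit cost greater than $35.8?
10

Schema mapping: "unit_cost" (warehouse_gamma) = "unit_price" (warehouse_alpha) = unit cost

Records > $35.8 in warehouse_gamma: 5
Records > $35.8 in warehouse_alpha: 5

Total count: 5 + 5 = 10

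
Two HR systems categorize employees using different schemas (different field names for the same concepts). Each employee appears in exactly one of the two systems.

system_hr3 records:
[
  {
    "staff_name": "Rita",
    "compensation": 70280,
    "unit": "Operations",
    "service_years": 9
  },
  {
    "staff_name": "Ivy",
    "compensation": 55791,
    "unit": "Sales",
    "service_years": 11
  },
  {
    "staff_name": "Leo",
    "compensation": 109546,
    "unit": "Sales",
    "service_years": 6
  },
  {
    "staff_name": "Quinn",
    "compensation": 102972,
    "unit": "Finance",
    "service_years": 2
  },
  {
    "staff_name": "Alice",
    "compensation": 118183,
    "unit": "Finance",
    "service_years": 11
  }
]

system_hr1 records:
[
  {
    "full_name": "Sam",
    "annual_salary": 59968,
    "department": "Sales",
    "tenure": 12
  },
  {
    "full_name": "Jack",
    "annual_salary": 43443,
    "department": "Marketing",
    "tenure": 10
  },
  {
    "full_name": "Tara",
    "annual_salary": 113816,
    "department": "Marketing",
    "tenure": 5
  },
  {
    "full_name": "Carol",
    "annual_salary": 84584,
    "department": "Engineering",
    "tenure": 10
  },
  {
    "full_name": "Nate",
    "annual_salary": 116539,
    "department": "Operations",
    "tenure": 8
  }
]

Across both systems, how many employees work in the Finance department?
2

Schema mapping: "unit" (system_hr3) = "department" (system_hr1) = department

Finance employees in system_hr3: 2
Finance employees in system_hr1: 0

Total in Finance: 2 + 0 = 2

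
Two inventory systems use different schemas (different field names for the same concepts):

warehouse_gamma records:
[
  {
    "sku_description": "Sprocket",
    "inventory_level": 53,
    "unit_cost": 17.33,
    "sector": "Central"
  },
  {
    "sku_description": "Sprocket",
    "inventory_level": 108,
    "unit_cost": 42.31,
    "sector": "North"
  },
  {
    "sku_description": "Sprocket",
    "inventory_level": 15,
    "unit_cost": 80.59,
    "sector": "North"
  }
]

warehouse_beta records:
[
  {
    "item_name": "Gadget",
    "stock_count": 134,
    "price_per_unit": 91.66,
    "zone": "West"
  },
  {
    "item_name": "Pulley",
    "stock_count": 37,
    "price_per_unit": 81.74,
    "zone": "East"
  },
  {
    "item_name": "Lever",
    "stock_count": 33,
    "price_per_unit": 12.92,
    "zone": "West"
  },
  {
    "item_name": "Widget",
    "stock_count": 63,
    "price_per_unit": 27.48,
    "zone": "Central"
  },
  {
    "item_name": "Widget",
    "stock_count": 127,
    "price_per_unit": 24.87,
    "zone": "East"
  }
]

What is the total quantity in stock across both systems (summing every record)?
570

To reconcile these schemas, identify the field holding the quantity in stock in each system:
1. In warehouse_gamma it is "inventory_level"
2. In warehouse_beta it is "stock_count"

From warehouse_gamma: 53 + 108 + 15 = 176
From warehouse_beta: 134 + 37 + 33 + 63 + 127 = 394

Total: 176 + 394 = 570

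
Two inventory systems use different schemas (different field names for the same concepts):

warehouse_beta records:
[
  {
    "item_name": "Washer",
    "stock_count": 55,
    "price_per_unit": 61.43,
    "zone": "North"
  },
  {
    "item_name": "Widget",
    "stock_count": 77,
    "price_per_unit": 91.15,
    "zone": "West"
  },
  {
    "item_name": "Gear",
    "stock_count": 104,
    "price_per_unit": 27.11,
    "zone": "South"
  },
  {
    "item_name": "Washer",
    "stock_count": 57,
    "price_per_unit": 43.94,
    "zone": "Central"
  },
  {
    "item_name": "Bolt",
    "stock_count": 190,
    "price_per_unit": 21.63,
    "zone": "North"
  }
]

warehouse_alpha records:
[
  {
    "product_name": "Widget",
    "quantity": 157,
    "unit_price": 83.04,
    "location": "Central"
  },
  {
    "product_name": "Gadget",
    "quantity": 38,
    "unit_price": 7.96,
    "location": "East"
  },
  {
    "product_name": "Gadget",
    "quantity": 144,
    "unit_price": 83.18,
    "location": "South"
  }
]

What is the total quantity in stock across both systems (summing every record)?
822

To reconcile these schemas, identify the field holding the quantity in stock in each system:
1. In warehouse_beta it is "stock_count"
2. In warehouse_alpha it is "quantity"

From warehouse_beta: 55 + 77 + 104 + 57 + 190 = 483
From warehouse_alpha: 157 + 38 + 144 = 339

Total: 483 + 339 = 822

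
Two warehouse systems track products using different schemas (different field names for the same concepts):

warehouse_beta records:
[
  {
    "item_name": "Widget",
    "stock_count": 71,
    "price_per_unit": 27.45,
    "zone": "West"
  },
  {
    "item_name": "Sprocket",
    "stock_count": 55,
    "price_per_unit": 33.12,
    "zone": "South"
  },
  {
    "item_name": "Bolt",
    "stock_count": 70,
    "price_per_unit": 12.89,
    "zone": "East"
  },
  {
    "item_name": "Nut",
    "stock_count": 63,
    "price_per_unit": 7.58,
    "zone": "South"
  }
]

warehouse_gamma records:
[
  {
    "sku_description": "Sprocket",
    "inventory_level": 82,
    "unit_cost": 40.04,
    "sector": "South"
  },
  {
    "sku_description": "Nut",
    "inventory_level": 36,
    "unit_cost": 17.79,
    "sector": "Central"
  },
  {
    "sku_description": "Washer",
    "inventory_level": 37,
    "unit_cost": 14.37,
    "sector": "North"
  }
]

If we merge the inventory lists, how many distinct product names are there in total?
5

Schema mapping: "item_name" (warehouse_beta) = "sku_description" (warehouse_gamma) = product name

Products in warehouse_beta: ['Bolt', 'Nut', 'Sprocket', 'Widget']
Products in warehouse_gamma: ['Nut', 'Sprocket', 'Washer']

Union (unique products): ['Bolt', 'Nut', 'Sprocket', 'Washer', 'Widget']
Count: 5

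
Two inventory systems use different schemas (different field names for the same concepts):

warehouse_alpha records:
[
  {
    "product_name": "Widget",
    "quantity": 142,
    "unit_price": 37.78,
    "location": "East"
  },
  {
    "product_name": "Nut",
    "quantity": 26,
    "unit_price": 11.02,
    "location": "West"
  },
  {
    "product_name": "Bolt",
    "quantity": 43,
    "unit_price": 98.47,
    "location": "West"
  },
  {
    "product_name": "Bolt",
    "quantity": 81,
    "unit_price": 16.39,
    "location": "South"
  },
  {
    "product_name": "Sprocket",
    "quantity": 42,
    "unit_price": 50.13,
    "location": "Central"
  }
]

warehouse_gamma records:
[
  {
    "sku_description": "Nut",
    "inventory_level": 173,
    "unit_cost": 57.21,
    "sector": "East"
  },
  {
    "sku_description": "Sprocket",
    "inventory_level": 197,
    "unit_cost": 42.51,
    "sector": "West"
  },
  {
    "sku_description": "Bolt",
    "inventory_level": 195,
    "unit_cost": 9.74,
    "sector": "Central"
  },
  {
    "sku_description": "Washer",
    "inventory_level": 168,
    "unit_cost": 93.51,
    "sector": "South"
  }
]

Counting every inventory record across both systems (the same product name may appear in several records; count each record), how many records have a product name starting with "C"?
0

Schema mapping: "product_name" (warehouse_alpha) = "sku_description" (warehouse_gamma) = product name

Records with product name starting with "C" in warehouse_alpha: 0
Records with product name starting with "C" in warehouse_gamma: 0

Total: 0 + 0 = 0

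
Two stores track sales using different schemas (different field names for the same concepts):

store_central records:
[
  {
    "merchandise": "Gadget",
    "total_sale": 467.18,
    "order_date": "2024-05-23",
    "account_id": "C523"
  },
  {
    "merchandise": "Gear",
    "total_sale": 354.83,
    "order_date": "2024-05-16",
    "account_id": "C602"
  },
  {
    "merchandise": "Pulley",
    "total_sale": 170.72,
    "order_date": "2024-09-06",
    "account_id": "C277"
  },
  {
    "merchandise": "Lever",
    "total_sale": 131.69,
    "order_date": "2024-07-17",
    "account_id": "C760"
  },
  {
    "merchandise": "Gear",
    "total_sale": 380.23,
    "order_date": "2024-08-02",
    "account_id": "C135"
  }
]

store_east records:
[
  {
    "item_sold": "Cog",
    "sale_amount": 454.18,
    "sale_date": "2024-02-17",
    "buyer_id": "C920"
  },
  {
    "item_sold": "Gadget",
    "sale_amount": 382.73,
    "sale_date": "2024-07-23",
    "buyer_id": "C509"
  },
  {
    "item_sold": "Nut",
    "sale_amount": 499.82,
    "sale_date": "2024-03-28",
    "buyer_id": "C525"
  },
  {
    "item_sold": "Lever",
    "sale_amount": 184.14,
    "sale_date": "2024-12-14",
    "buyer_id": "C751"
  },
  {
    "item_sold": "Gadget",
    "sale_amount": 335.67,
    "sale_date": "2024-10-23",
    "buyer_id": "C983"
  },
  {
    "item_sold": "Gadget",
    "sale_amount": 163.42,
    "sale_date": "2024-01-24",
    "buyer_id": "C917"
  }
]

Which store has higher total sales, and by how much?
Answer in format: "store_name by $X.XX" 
store_east by $515.31

Schema mapping: "total_sale" (store_central) = "sale_amount" (store_east) = sale amount

Total for store_central: 1504.65
Total for store_east: 2019.96

Difference: |1504.65 - 2019.96| = 515.31
store_east has higher sales by $515.31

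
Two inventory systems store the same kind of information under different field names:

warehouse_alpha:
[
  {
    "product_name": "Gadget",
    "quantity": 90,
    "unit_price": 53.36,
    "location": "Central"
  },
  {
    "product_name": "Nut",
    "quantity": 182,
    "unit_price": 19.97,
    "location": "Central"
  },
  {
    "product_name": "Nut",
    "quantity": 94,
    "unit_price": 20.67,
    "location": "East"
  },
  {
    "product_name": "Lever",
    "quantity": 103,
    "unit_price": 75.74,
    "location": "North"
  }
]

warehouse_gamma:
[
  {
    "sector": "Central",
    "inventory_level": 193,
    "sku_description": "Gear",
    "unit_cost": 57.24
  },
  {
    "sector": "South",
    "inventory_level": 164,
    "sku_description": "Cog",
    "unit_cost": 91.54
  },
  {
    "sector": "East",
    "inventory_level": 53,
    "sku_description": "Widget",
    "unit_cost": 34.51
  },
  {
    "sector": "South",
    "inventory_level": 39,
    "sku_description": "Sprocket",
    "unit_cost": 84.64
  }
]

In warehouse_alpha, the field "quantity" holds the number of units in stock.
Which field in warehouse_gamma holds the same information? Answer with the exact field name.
inventory_level

In warehouse_alpha, "quantity" holds the number of units in stock.
The fields in warehouse_gamma are: "sector", "inventory_level", "sku_description", "unit_cost".
"inventory_level" is the match: the name refers to the same concept and its values are whole-number counts (e.g. 193, 164).
The other fields ("sector", "sku_description", "unit_cost") hold different kinds of data.

So "quantity" in warehouse_alpha corresponds to "inventory_level" in warehouse_gamma.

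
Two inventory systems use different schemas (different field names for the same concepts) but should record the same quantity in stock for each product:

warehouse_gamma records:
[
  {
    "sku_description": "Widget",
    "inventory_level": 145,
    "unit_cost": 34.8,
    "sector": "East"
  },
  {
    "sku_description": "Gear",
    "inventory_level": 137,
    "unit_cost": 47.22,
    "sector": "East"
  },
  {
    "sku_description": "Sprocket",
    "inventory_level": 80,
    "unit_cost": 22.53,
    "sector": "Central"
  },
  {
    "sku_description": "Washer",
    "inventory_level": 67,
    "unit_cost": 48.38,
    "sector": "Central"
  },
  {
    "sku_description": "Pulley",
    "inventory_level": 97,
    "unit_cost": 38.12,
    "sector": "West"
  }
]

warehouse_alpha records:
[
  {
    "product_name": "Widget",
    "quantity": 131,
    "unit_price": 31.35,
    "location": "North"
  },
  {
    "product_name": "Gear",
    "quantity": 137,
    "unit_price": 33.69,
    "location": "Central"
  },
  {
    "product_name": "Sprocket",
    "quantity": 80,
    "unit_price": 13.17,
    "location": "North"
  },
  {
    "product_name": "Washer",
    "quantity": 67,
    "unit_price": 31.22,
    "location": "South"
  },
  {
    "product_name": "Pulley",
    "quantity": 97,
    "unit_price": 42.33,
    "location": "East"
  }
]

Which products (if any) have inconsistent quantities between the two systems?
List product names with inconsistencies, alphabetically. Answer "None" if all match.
Widget

Schema mappings:
- "sku_description" (warehouse_gamma) = "product_name" (warehouse_alpha) = product name
- "inventory_level" (warehouse_gamma) = "quantity" (warehouse_alpha) = quantity

Comparison:
  Widget: 145 vs 131 - MISMATCH
  Gear: 137 vs 137 - MATCH
  Sprocket: 80 vs 80 - MATCH
  Washer: 67 vs 67 - MATCH
  Pulley: 97 vs 97 - MATCH

Products with inconsistencies: Widget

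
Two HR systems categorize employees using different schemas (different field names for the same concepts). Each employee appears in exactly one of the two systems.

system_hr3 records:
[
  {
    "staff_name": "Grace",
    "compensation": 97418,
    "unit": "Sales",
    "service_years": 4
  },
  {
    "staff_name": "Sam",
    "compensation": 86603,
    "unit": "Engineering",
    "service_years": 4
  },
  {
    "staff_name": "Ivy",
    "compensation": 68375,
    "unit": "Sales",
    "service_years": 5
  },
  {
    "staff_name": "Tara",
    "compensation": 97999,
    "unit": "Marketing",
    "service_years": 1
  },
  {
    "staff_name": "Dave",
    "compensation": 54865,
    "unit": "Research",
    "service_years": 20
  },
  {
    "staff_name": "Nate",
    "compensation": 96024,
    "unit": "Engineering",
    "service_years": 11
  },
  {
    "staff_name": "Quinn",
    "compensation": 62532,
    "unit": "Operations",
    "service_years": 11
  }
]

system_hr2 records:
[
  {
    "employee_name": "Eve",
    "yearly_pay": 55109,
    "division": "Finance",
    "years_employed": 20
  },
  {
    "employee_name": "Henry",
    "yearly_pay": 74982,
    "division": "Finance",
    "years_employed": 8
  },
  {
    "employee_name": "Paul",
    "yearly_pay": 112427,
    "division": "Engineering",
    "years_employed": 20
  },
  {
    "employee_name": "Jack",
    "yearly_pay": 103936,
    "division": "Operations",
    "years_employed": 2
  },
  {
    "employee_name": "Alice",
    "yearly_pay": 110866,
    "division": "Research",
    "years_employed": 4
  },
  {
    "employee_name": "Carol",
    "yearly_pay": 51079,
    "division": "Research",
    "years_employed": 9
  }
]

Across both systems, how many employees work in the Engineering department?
3

Schema mapping: "unit" (system_hr3) = "division" (system_hr2) = department

Engineering employees in system_hr3: 2
Engineering employees in system_hr2: 1

Total in Engineering: 2 + 1 = 3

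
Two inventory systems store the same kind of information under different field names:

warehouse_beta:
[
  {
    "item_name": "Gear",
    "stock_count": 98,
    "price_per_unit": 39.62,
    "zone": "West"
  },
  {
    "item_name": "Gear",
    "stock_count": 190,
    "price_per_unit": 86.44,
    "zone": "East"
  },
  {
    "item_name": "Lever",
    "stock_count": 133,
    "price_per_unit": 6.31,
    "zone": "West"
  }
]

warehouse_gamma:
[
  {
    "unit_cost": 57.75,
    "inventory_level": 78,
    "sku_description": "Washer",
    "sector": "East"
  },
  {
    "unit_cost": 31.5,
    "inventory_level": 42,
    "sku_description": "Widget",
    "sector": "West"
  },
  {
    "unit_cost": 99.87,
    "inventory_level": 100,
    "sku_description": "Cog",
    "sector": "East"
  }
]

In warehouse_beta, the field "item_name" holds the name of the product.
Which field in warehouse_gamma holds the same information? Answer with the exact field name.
sku_description

In warehouse_beta, "item_name" holds the name of the product.
The fields in warehouse_gamma are: "unit_cost", "inventory_level", "sku_description", "sector".
"sku_description" is the match: the name refers to the same concept and its values are product-name strings (e.g. 'Cog', 'Washer').
The other fields ("unit_cost", "inventory_level", "sector") hold different kinds of data.

So "item_name" in warehouse_beta corresponds to "sku_description" in warehouse_gamma.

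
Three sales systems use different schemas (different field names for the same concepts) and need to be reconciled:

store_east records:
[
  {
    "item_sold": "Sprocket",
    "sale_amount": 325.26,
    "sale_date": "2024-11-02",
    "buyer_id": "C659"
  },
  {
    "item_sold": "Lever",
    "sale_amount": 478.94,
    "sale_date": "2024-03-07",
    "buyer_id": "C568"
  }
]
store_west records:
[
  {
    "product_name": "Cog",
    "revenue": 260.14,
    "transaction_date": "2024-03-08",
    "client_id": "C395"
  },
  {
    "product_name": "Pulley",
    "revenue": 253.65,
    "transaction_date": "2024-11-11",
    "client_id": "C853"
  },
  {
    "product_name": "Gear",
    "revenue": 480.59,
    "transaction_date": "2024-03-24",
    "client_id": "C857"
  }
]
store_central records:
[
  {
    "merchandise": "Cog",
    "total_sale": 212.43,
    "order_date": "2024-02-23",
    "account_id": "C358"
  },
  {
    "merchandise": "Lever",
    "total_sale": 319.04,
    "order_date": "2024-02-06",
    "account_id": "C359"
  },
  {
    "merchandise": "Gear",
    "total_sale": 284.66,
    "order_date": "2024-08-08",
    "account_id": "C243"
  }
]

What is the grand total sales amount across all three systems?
2614.71

Schema reconciliation - all amount fields map to sale amount:

store_east (sale_amount): 804.2
store_west (revenue): 994.38
store_central (total_sale): 816.13

Grand total: 2614.71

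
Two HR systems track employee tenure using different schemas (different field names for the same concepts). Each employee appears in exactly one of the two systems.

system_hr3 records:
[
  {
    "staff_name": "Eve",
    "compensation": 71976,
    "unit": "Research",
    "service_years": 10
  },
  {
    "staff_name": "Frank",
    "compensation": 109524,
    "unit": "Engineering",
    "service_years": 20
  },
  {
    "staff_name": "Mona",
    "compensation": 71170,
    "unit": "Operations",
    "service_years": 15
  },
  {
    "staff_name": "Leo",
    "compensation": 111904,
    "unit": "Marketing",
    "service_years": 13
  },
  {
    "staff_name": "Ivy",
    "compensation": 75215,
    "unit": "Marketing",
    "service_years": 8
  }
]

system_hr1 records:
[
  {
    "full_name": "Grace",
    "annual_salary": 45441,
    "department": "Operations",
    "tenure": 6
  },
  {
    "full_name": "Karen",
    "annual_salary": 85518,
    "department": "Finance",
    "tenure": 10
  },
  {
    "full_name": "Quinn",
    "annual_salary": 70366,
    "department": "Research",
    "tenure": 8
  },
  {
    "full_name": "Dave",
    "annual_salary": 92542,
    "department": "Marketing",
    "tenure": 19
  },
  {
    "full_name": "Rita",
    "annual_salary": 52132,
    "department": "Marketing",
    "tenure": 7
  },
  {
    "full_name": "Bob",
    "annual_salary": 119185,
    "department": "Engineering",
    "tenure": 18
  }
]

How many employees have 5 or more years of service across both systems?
11

Reconcile schemas: "service_years" (system_hr3) = "tenure" (system_hr1) = years of service

From system_hr3: 5 employees with >= 5 years
From system_hr1: 6 employees with >= 5 years

Total: 5 + 6 = 11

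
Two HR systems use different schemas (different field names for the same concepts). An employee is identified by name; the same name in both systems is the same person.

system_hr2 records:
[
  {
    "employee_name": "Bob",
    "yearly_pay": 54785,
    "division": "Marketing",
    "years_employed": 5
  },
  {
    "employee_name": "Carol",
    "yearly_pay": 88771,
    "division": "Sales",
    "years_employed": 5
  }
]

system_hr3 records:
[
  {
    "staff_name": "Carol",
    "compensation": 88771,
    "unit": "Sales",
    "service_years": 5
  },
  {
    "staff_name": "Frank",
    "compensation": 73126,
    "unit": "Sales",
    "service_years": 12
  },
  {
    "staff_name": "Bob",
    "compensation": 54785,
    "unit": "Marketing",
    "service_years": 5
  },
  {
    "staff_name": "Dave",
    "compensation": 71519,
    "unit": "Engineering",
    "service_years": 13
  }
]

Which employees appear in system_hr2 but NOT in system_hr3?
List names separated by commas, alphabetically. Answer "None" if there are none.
None

Schema mapping: "employee_name" (system_hr2) = "staff_name" (system_hr3) = employee name

Names in system_hr2: ['Bob', 'Carol']
Names in system_hr3: ['Bob', 'Carol', 'Dave', 'Frank']

In system_hr2 but not system_hr3: None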